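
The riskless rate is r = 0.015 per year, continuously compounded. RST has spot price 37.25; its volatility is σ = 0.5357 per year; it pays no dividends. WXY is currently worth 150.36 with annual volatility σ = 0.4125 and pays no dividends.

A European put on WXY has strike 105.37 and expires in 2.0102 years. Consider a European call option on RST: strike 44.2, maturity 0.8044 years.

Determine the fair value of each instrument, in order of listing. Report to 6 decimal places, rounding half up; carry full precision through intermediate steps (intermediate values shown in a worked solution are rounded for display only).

price(WXY put K=105.37) = 10.830839
price(RST call K=44.2) = 4.879124

[WXY put K=105.37]
σ√T = 0.4125·√2.0102 = 0.584849
d₁ = (ln(S/K) + (r+σ²/2)T) / (σ√T) = (ln(150.36/105.37) + (0.015+0.4125²/2)·2.0102) / 0.584849 = (0.355554 + 0.201177) / 0.584849 = 0.951924
d₂ = d₁ − σ√T = 0.951924 − 0.584849 = 0.367075
e^{−rT} = 0.970297
N(−d₁) = 0.170568,  N(−d₂) = 0.356782
price = K·e^{−rT}·N(−d₂) − S·N(−d₁) = 36.477414 − 25.646575 = 10.830839
[RST call K=44.2]
σ√T = 0.5357·√0.8044 = 0.480460
d₁ = (ln(S/K) + (r+σ²/2)T) / (σ√T) = (ln(37.25/44.2) + (0.015+0.5357²/2)·0.8044) / 0.480460 = (-0.171073 + 0.127487) / 0.480460 = -0.090717
d₂ = d₁ − σ√T = -0.090717 − 0.480460 = -0.571177
e^{−rT} = 0.988007
N(d₁) = 0.463859,  N(d₂) = 0.283940
price = S·N(d₁) − K·e^{−rT}·N(d₂) = 17.278745 − 12.399620 = 4.879124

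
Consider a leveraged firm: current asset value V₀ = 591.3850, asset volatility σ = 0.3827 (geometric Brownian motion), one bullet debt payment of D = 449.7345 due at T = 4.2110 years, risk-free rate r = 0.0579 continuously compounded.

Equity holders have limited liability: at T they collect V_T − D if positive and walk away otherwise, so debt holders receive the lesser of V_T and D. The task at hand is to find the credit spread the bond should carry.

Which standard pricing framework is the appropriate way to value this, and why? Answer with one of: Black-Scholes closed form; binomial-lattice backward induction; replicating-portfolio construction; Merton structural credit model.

Key observation: a levered firm with one bullet debt due at 4.2110 years is the canonical structural-credit setup: equity is a call on the firm's assets struck at the face value.

framework: Merton structural credit model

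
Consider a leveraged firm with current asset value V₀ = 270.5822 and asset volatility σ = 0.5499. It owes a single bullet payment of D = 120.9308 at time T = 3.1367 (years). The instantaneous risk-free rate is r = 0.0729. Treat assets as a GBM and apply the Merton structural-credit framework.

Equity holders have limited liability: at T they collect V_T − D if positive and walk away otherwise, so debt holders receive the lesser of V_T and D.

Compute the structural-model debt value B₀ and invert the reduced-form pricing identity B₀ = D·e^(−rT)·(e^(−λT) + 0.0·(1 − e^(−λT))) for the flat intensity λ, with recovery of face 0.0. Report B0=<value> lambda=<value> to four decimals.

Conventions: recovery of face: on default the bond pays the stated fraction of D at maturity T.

B0=85.4427 lambda=0.0378

Work the structural quantities from V₀ = 270.5822 against face 120.9308:
d₁ = [ln(V₀/D) + (r + σ²/2)T] / (σ√T)
   = [ln(270.5822/120.9308) + (0.0729 + 0.5·0.5499²)·3.1367] / (0.5499·√3.1367)
   = [0.805357 + 0.702919] / 0.973913 = 1.548676
d₂ = d₁ − σ√T = 1.548676 − 0.973913 = 0.574763
N(d₁) = 0.939270,  N(d₂) = 0.717274,  e^(−rT) = 0.795595
E₀ = V₀·N(d₁) − D·e^(−rT)·N(d₂)
   = 270.5822·0.939270 − 120.9308·0.795595·0.717274 = 185.139483
B₀ = V₀ − E₀ = 270.5822 − 185.139483 = 85.442717
e^(−λT) = (B₀·e^(rT)/D − 0)/(1 − 0) = (85.4427·1.256921/120.9308 − 0)/1 = 0.88806790
λ = −ln(0.88806790)/3.1367 = 0.037845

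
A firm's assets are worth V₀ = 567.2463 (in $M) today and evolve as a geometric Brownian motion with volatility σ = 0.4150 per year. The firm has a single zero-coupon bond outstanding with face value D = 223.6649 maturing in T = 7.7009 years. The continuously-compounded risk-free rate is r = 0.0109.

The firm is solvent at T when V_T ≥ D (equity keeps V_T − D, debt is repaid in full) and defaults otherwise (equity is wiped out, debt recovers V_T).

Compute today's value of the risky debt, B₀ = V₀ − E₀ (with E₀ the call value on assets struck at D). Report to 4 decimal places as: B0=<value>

B0=168.6557

Apply the equity-as-call identities (strike 223.6649, horizon 7.7009 years):
d₁ = [ln(V₀/D) + (r + σ²/2)T] / (σ√T)
   = [ln(567.2463/223.6649) + (0.0109 + 0.5·0.4150²)·7.7009] / (0.4150·√7.7009)
   = [0.930645 + 0.747084] / 1.151646 = 1.456810
d₂ = d₁ − σ√T = 1.456810 − 1.151646 = 0.305164
N(d₁) = 0.927416,  N(d₂) = 0.619879,  e^(−rT) = 0.919487
E₀ = V₀·N(d₁) − D·e^(−rT)·N(d₂)
   = 567.2463·0.927416 − 223.6649·0.919487·0.619879 = 398.590566
B₀ = V₀ − E₀ = 567.2463 − 398.590566 = 168.655734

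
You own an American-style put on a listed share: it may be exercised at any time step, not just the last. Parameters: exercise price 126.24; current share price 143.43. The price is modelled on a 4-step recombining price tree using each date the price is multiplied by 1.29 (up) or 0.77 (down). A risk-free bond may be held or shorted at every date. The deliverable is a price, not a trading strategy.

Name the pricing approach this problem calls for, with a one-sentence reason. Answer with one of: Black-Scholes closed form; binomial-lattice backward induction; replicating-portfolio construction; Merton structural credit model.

framework: binomial-lattice backward induction

Key observation: early exercise of the strike-126.24 put must be checked at each of the 4 dates (spot 143.43), which forces a node-by-node comparison of intrinsic and continuation value backward from expiry.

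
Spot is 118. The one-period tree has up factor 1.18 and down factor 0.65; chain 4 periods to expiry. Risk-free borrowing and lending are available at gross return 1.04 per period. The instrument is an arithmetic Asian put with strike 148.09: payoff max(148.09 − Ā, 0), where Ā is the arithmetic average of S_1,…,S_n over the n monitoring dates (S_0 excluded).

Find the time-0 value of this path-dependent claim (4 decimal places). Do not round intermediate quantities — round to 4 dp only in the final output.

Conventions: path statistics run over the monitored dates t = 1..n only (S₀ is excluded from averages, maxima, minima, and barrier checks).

price = 24.3075

No-arbitrage gives p* = (R−d)/(u−d) = 0.7358: enumerate every path, weight its payoff by its p*-probability, and discount by R^4.
Enumerate all 2^4 = 16 price paths (U = up ×1.18, D = down ×0.65); each path with k up-moves has probability p*^k·(1−p*)^(4−k).
DDDD: Ā=45.0061, payoff=103.0839, prob=0.004869
UDDD: Ā=81.7034, payoff=66.3866, prob=0.013563
DUDD: Ā=66.0684, payoff=82.0216, prob=0.013563
UUDD: Ā=119.9396, payoff=28.1504, prob=0.037782
DDUD: Ā=55.9057, payoff=92.1843, prob=0.013563
UDUD: Ā=101.4903, payoff=46.5997, prob=0.037782
DUUD: Ā=85.8553, payoff=62.2347, prob=0.037782
UUUD: Ā=155.8604, payoff=0.0000, prob=0.105249
DDDU: Ā=49.2999, payoff=98.7901, prob=0.013563
UDDU: Ā=89.4983, payoff=58.5917, prob=0.037782
DUDU: Ā=73.8633, payoff=74.2267, prob=0.037782
UUDU: Ā=134.0902, payoff=13.9998, prob=0.105249
DDUU: Ā=63.7005, payoff=84.3895, prob=0.037782
UDUU: Ā=115.6409, payoff=32.4491, prob=0.105249
DUUU: Ā=100.0059, payoff=48.0841, prob=0.105249
UUUU: Ā=181.5492, payoff=0.0000, prob=0.293194
Price = Σ prob·payoff / R^4 = 28.436340 / 1.169859 = 24.3075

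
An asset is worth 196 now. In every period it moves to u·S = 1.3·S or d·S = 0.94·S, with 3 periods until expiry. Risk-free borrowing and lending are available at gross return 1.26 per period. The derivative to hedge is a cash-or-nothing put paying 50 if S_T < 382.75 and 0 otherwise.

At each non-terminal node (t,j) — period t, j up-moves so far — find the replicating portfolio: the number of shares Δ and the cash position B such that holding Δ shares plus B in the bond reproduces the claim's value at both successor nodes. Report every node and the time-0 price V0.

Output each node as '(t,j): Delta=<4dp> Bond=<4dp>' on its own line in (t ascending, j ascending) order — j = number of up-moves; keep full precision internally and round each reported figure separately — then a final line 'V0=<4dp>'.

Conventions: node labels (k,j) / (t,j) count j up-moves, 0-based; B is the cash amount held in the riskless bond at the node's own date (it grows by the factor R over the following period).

No-arbitrage ⇒ martingale measure with p* = (R−d)/(u−d) = 0.8889.
Terminal payoffs: V(3,0)=50.0000, V(3,1)=50.0000, V(3,2)=50.0000, V(3,3)=0.0000
  t=2,j=0: stock 173.1856 → up 225.1413 (V=50.0000), down 162.7945 (V=50.0000). Price 39.6825; hedge Δ=0.0000, bond B=39.6825.
  t=2,j=1: stock 239.5120 → up 311.3656 (V=50.0000), down 225.1413 (V=50.0000). Price 39.6825; hedge Δ=0.0000, bond B=39.6825.
  t=2,j=2: stock 331.2400 → up 430.6120 (V=0.0000), down 311.3656 (V=50.0000). Price 4.4092; hedge Δ=-0.4193, bond B=143.2981.
  t=1,j=0: stock 184.2400 → up 239.5120 (V=39.6825), down 173.1856 (V=39.6825). Price 31.4941; hedge Δ=0.0000, bond B=31.4941.
  t=1,j=1: stock 254.8000 → up 331.2400 (V=4.4092), down 239.5120 (V=39.6825). Price 6.6099; hedge Δ=-0.3845, bond B=104.5914.
  t=0,j=0: stock 196.0000 → up 254.8000 (V=6.6099), down 184.2400 (V=31.4941). Price 7.4403; hedge Δ=-0.3527, bond B=76.5631.
As a check, the time-0 holding Δ(0,0)·S0 + B(0,0) comes to 7.4403 — exactly V0.

(0,0): Delta=-0.3527 Bond=76.5631
(1,0): Delta=0.0000 Bond=31.4941
(1,1): Delta=-0.3845 Bond=104.5914
(2,0): Delta=0.0000 Bond=39.6825
(2,1): Delta=0.0000 Bond=39.6825
(2,2): Delta=-0.4193 Bond=143.2981
V0=7.4403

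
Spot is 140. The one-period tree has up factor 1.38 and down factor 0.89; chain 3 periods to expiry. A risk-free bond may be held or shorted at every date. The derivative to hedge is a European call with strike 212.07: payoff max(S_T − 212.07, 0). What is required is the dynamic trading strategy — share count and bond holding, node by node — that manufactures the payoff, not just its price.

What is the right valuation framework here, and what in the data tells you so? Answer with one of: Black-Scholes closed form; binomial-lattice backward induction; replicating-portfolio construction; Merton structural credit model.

framework: replicating-portfolio construction

Key observation: since the answer must list Δ and B at each node of the 1.38/0.89 lattice on 140, the replicating-portfolio method — solving the two-state system at every node — is the one that applies.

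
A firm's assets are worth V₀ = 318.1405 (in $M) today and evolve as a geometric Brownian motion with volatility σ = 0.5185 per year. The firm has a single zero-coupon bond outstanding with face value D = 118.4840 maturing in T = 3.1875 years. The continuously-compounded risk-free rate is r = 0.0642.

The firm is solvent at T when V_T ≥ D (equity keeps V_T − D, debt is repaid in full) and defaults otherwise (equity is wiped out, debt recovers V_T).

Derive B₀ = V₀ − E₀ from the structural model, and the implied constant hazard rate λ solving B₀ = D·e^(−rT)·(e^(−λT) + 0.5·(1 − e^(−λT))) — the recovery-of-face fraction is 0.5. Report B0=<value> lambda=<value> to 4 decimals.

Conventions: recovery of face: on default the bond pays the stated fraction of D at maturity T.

Equity is a call on the firm's assets struck at D = 118.4840:
d₁ = [ln(V₀/D) + (r + σ²/2)T] / (σ√T)
   = [ln(318.1405/118.4840) + (0.0642 + 0.5·0.5185²)·3.1875] / (0.5185·√3.1875)
   = [0.987715 + 0.633105] / 0.925708 = 1.750898
d₂ = d₁ − σ√T = 1.750898 − 0.925708 = 0.825191
N(d₁) = 0.960018,  N(d₂) = 0.795368,  e^(−rT) = 0.814943
E₀ = V₀·N(d₁) − D·e^(−rT)·N(d₂)
   = 318.1405·0.960018 − 118.4840·0.814943·0.795368 = 228.621787
B₀ = V₀ − E₀ = 318.1405 − 228.621787 = 89.518713
e^(−λT) = (B₀·e^(rT)/D − 0.5)/(1 − 0.5) = (89.5187·1.227080/118.4840 − 0.5)/0.5 = 0.85420177
λ = −ln(0.85420177)/3.1875 = 0.049439

B0=89.5187 lambda=0.0494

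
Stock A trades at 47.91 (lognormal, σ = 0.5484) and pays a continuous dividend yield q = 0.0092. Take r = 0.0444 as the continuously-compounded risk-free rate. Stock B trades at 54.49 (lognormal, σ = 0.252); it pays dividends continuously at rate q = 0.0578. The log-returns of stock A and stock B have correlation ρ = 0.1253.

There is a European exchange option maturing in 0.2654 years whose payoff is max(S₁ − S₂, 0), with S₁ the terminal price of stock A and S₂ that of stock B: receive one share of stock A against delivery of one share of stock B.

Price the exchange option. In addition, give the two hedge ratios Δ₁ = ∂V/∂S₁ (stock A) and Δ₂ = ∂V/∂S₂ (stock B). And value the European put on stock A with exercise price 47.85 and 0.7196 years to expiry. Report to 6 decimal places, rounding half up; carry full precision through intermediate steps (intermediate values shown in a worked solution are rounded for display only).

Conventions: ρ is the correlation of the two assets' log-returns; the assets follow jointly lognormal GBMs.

σ_eff = √(σ₁² + σ₂² − 2ρσ₁σ₂) = √(0.5484² + 0.252² − 2·0.1253·0.5484·0.252) = 0.574121
d₁ = (ln(S₁/S₂) + (q₂ − q₁ + σ_eff²/2)T) / (σ_eff√T) = (ln(47.91/54.49) + (0.0578 − 0.0092 + 0.164807)·0.2654) / 0.295770 = -0.243618
d₂ = d₁ − σ_eff√T = -0.243618 − 0.295770 = -0.539387
N(d₁) = 0.403764,  N(d₂) = 0.294810
V = S₁·e^{−q₁T}·N(d₁) − S₂·e^{−q₂T}·N(d₂) = 19.297135 − 15.819643 = 3.477492
Δ₁ = e^{−q₁T}·N(d₁) = 0.402779;  Δ₂ = −e^{−q₂T}·N(d₂) = -0.290322
[vanilla: stock A put K=47.85]
σ√T = 0.5484·√0.7196 = 0.465204
d₁ = (ln(S/K) + (r−q+σ²/2)T) / (σ√T) = (ln(47.91/47.85) + (0.0444−0.0092+0.5484²/2)·0.7196) / 0.465204 = (0.001253 + 0.133537) / 0.465204 = 0.289745
d₂ = d₁ − σ√T = 0.289745 − 0.465204 = -0.175459
e^{−rT} = 0.968555
e^{−qT} = 0.993402
N(−d₁) = 0.386006,  N(−d₂) = 0.569640
price = K·e^{−rT}·N(−d₂) − S·e^{−qT}·N(−d₁) = 26.400185 − 18.371510 = 8.028676

exchange price = 3.477492
Δ1 = 0.402779
Δ2 = -0.290322
price(stock A put K=47.85) = 8.028676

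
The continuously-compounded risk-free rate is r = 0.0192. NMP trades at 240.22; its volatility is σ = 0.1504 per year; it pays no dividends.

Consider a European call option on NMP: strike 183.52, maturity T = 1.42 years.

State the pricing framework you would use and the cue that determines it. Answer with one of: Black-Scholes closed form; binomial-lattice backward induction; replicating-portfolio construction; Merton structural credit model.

framework: Black-Scholes closed form

Key observation: everything needed for the exact continuous-time valuation of the European call on NMP (strike 183.52) is given, and no feature rules the closed form out.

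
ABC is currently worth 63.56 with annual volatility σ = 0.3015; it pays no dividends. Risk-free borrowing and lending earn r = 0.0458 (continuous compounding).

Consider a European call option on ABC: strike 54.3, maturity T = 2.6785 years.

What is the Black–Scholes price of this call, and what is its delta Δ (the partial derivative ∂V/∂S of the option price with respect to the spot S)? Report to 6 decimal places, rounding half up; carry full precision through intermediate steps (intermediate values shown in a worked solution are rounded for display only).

price = 20.296365
Δ = 0.792304

σ√T = 0.3015·√2.6785 = 0.493439
d₁ = (ln(S/K) + (r+σ²/2)T) / (σ√T) = (ln(63.56/54.3) + (0.0458+0.3015²/2)·2.6785) / 0.493439 = (0.157460 + 0.244416) / 0.493439 = 0.814440
d₂ = d₁ − σ√T = 0.814440 − 0.493439 = 0.321002
e^{−rT} = 0.884551
N(d₁) = 0.792304,  N(d₂) = 0.625895
Call price V = S·N(d₁) − K·e^{−rT}·N(d₂) = 50.358816 − 30.062451 = 20.296365
Δ = N(d₁) = 0.792304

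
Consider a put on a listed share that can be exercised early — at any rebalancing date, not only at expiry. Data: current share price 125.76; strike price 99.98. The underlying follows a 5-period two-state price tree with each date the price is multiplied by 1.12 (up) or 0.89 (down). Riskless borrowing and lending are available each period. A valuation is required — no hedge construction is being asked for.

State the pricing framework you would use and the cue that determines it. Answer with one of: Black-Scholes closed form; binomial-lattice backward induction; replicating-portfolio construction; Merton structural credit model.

framework: binomial-lattice backward induction

Key observation: an American put (K = 99.98, S₀ = 125.76) on a 5-date tree has no closed form — the optimal stopping decision is embedded and must be resolved recursively from expiry.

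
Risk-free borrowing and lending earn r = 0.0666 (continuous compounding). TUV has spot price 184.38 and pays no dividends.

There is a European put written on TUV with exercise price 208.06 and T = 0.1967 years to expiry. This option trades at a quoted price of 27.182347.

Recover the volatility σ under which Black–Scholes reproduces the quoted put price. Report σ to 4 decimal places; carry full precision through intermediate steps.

At σ = 0.4163 the Black–Scholes value reproduces the quote:
σ√T = 0.4163·√0.1967 = 0.184633
d₁ = (ln(S/K) + (r+σ²/2)T) / (σ√T) = (ln(184.38/208.06) + (0.0666+0.4163²/2)·0.1967) / 0.184633 = (-0.120828 + 0.030145) / 0.184633 = -0.491153
d₂ = d₁ − σ√T = -0.491153 − 0.184633 = -0.675785
e^{−rT} = 0.986985
N(−d₁) = 0.688341,  N(−d₂) = 0.750412
V = K·e^{−rT}·N(−d₂) − S·N(−d₁) = 154.098611 − 126.916264 = 27.182347 (the quoted price), and the Black–Scholes price is strictly increasing in σ, so σ is unique

sigma = 0.4163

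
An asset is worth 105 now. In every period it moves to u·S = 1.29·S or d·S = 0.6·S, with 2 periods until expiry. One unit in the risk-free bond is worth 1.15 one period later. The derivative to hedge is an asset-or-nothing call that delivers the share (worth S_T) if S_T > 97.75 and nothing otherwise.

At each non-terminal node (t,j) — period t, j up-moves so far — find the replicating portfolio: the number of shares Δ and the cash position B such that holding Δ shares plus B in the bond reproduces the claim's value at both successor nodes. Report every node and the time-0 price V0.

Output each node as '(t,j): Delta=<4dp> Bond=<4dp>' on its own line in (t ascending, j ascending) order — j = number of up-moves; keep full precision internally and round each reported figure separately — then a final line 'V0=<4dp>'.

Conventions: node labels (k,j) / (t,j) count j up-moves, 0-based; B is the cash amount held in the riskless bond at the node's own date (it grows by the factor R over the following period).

(0,0): Delta=1.6717 Bond=-91.5775
(1,0): Delta=0.0000 Bond=0.0000
(1,1): Delta=1.8696 Bond=-132.1214
V0=83.9460

The replicating-portfolio and risk-neutral prices coincide; use p* = (1.15−0.6)/(1.29−0.6) = 0.7971 for the latter.
Expiry values: V(2,0)=0.0000, V(2,1)=0.0000, V(2,2)=174.7305
  t=1,j=0: stock 63.0000 → up 81.2700 (V=0.0000), down 37.8000 (V=0.0000). Price 0.0000; hedge Δ=0.0000, bond B=0.0000.
  t=1,j=1: stock 135.4500 → up 174.7305 (V=174.7305), down 81.2700 (V=0.0000). Price 121.1112; hedge Δ=1.8696, bond B=-132.1214.
  t=0,j=0: stock 105.0000 → up 135.4500 (V=121.1112), down 63.0000 (V=0.0000). Price 83.9460; hedge Δ=1.6717, bond B=-91.5775.
Sanity check at the root: Δ(0,0)·S0 + B(0,0) reproduces V0 = 83.9460.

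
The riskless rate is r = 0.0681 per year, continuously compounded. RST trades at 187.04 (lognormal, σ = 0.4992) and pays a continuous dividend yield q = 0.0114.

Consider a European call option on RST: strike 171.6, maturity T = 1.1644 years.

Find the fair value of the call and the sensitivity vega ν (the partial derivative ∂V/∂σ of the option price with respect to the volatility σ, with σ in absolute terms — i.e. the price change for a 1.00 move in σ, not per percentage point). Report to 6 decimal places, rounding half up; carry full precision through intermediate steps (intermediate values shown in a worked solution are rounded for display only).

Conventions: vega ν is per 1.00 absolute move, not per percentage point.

σ√T = 0.4992·√1.1644 = 0.538674
d₁ = (ln(S/K) + (r−q+σ²/2)T) / (σ√T) = (ln(187.04/171.6) + (0.0681−0.0114+0.4992²/2)·1.1644) / 0.538674 = (0.086156 + 0.211106) / 0.538674 = 0.551841
d₂ = d₁ − σ√T = 0.551841 − 0.538674 = 0.013168
e^{−rT} = 0.923767
e^{−qT} = 0.986814
N(d₁) = 0.709472,  N(d₂) = 0.505253
Call price V = S·e^{−qT}·N(d₁) − K·e^{−rT}·N(d₂) = 130.949714 − 80.091897 = 50.857817
φ(d₁) = (1/√(2π))·e^{−d₁²/2} = 0.342596
ν = S·e^{−qT}·φ(d₁)·√T = 68.234362

price = 50.857817
ν = 68.234362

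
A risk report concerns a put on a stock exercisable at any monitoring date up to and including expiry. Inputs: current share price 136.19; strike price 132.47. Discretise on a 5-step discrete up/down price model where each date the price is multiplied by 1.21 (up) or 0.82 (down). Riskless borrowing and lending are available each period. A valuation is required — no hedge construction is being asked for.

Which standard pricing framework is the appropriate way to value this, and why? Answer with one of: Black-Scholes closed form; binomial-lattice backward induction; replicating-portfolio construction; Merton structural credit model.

framework: binomial-lattice backward induction

Key observation: early exercise of the strike-132.47 put must be checked at each of the 5 dates (spot 136.19), which forces a node-by-node comparison of intrinsic and continuation value backward from expiry.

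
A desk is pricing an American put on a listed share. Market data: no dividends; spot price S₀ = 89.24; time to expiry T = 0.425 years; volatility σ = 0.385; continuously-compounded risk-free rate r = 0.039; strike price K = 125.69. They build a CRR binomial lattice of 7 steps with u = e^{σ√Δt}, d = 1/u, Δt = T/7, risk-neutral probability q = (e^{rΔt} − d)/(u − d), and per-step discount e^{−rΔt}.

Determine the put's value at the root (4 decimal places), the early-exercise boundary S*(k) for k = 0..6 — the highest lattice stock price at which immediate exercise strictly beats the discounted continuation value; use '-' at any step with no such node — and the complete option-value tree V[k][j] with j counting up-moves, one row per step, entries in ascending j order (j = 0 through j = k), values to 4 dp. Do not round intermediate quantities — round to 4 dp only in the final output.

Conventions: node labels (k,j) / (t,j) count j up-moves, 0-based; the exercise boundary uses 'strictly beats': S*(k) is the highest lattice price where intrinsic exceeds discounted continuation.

params: Δt=0.06071 u=1.09951 d=0.90950 q=0.48878 e^(-rΔt)=0.99763
t_7 payoffs: 79.7529 70.1555 58.5531 44.5266 27.5697 7.0701 0.0000 0.0000
t_6: node(6,0) S=50.5084 payoff=75.1816 vs cont=74.8844 → 75.1816 [stop]  node(6,1) S=61.0607 payoff=64.6293 vs cont=64.3320 → 64.6293 [stop]  node(6,2) S=73.8178 payoff=51.8722 vs cont=51.5750 → 51.8722 [stop]  node(6,3) S=89.2400 payoff=36.4500 vs cont=36.1527 → 36.4500 [stop]  node(6,4) S=107.8843 payoff=17.8057 vs cont=17.5084 → 17.8057 [stop]  node(6,5) S=130.4238 payoff=0.0000 vs cont=3.6058 → 3.6058 [wait]  node(6,6) S=157.6724 payoff=0.0000 vs cont=0.0000 → 0.0000 [wait]  ⇒ S*(6)=107.8843
t_5: node(5,0) S=55.5345 payoff=70.1555 vs cont=69.8583 → 70.1555 [stop]  node(5,1) S=67.1369 payoff=58.5531 vs cont=58.2558 → 58.5531 [stop]  node(5,2) S=81.1634 payoff=44.5266 vs cont=44.2293 → 44.5266 [stop]  node(5,3) S=98.1203 payoff=27.5697 vs cont=27.2724 → 27.5697 [stop]  node(5,4) S=118.6199 payoff=7.0701 vs cont=10.8394 → 10.8394 [wait]  node(5,5) S=143.4024 payoff=0.0000 vs cont=1.8390 → 1.8390 [wait]  ⇒ S*(5)=98.1203
t_4: node(4,0) S=61.0607 payoff=64.6293 vs cont=64.3320 → 64.6293 [stop]  node(4,1) S=73.8178 payoff=51.8722 vs cont=51.5750 → 51.8722 [stop]  node(4,2) S=89.2400 payoff=36.4500 vs cont=36.1527 → 36.4500 [stop]  node(4,3) S=107.8843 payoff=17.8057 vs cont=19.3464 → 19.3464 [wait]  node(4,4) S=130.4238 payoff=0.0000 vs cont=6.4250 → 6.4250 [wait]  ⇒ S*(4)=89.2400
t_3: node(3,0) S=67.1369 payoff=58.5531 vs cont=58.2558 → 58.5531 [stop]  node(3,1) S=81.1634 payoff=44.5266 vs cont=44.2293 → 44.5266 [stop]  node(3,2) S=98.1203 payoff=27.5697 vs cont=28.0237 → 28.0237 [wait]  node(3,3) S=118.6199 payoff=7.0701 vs cont=12.9999 → 12.9999 [wait]  ⇒ S*(3)=81.1634
t_2: node(2,0) S=73.8178 payoff=51.8722 vs cont=51.5750 → 51.8722 [stop]  node(2,1) S=89.2400 payoff=36.4500 vs cont=36.3741 → 36.4500 [stop]  node(2,2) S=107.8843 payoff=17.8057 vs cont=20.6315 → 20.6315 [wait]  ⇒ S*(2)=89.2400
t_1: node(1,0) S=81.1634 payoff=44.5266 vs cont=44.2293 → 44.5266 [stop]  node(1,1) S=98.1203 payoff=27.5697 vs cont=28.6504 → 28.6504 [wait]  ⇒ S*(1)=81.1634
t_0: node(0,0) S=89.2400 payoff=36.4500 vs cont=36.6797 → 36.6797 [wait]  ⇒ S*(0)=-

price = 36.6797
boundary = - 81.1634 89.2400 81.1634 89.2400 98.1203 107.8843
tree:
36.6797
44.5266 28.6504
51.8722 36.4500 20.6315
58.5531 44.5266 28.0237 12.9999
64.6293 51.8722 36.4500 19.3464 6.4250
70.1555 58.5531 44.5266 27.5697 10.8394 1.8390
75.1816 64.6293 51.8722 36.4500 17.8057 3.6058 0.0000
79.7529 70.1555 58.5531 44.5266 27.5697 7.0701 0.0000 0.0000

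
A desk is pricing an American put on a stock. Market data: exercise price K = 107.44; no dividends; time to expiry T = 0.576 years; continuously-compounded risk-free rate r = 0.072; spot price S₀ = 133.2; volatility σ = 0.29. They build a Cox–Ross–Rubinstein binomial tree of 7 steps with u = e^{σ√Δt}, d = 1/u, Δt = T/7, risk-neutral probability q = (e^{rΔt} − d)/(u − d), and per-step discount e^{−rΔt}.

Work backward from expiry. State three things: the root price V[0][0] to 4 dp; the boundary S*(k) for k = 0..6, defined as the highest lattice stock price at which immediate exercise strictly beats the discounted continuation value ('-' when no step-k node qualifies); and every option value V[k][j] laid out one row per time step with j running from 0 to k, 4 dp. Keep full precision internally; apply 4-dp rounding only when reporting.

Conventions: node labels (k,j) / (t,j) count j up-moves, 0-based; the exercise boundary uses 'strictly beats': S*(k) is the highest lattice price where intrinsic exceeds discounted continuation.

price = 1.6824
boundary = - - - - - 87.8747 95.4975
tree:
1.6824
2.8990 0.5557
4.8959 1.0510 0.0954
8.0620 1.9694 0.1979 0.0000
12.8453 3.6483 0.4103 0.0000 0.0000
19.5653 6.6623 0.8508 0.0000 0.0000 0.0000
26.5796 11.9425 1.7643 0.0000 0.0000 0.0000 0.0000
33.0340 19.5653 3.6585 0.0000 0.0000 0.0000 0.0000 0.0000

params: Δt=0.08229 u=1.08675 d=0.92018 q=0.51489 e^(-rΔt)=0.99409
t_7 payoffs: 33.0340 19.5653 3.6585 0.0000 0.0000 0.0000 0.0000 0.0000
t_6: node(6,0) S=80.8604 payoff=26.5796 vs cont=25.9449 → 26.5796 [stop]  node(6,1) S=95.4975 payoff=11.9425 vs cont=11.3078 → 11.9425 [stop]  node(6,2) S=112.7842 payoff=0.0000 vs cont=1.7643 → 1.7643 [wait]  node(6,3) S=133.2000 payoff=0.0000 vs cont=0.0000 → 0.0000 [wait]  node(6,4) S=157.3114 payoff=0.0000 vs cont=0.0000 → 0.0000 [wait]  node(6,5) S=185.7875 payoff=0.0000 vs cont=0.0000 → 0.0000 [wait]  node(6,6) S=219.4181 payoff=0.0000 vs cont=0.0000 → 0.0000 [wait]  ⇒ S*(6)=95.4975
t_5: node(5,0) S=87.8747 payoff=19.5653 vs cont=18.9306 → 19.5653 [stop]  node(5,1) S=103.7815 payoff=3.6585 vs cont=6.6623 → 6.6623 [wait]  node(5,2) S=122.5677 payoff=0.0000 vs cont=0.8508 → 0.8508 [wait]  node(5,3) S=144.7546 payoff=0.0000 vs cont=0.0000 → 0.0000 [wait]  node(5,4) S=170.9576 payoff=0.0000 vs cont=0.0000 → 0.0000 [wait]  node(5,5) S=201.9038 payoff=0.0000 vs cont=0.0000 → 0.0000 [wait]  ⇒ S*(5)=87.8747
t_4: node(4,0) S=95.4975 payoff=11.9425 vs cont=12.8453 → 12.8453 [wait]  node(4,1) S=112.7842 payoff=0.0000 vs cont=3.6483 → 3.6483 [wait]  node(4,2) S=133.2000 payoff=0.0000 vs cont=0.4103 → 0.4103 [wait]  node(4,3) S=157.3114 payoff=0.0000 vs cont=0.0000 → 0.0000 [wait]  node(4,4) S=185.7875 payoff=0.0000 vs cont=0.0000 → 0.0000 [wait]  ⇒ S*(4)=-
t_3: node(3,0) S=103.7815 payoff=3.6585 vs cont=8.0620 → 8.0620 [wait]  node(3,1) S=122.5677 payoff=0.0000 vs cont=1.9694 → 1.9694 [wait]  node(3,2) S=144.7546 payoff=0.0000 vs cont=0.1979 → 0.1979 [wait]  node(3,3) S=170.9576 payoff=0.0000 vs cont=0.0000 → 0.0000 [wait]  ⇒ S*(3)=-
t_2: node(2,0) S=112.7842 payoff=0.0000 vs cont=4.8959 → 4.8959 [wait]  node(2,1) S=133.2000 payoff=0.0000 vs cont=1.0510 → 1.0510 [wait]  node(2,2) S=157.3114 payoff=0.0000 vs cont=0.0954 → 0.0954 [wait]  ⇒ S*(2)=-
t_1: node(1,0) S=122.5677 payoff=0.0000 vs cont=2.8990 → 2.8990 [wait]  node(1,1) S=144.7546 payoff=0.0000 vs cont=0.5557 → 0.5557 [wait]  ⇒ S*(1)=-
t_0: node(0,0) S=133.2000 payoff=0.0000 vs cont=1.6824 → 1.6824 [wait]  ⇒ S*(0)=-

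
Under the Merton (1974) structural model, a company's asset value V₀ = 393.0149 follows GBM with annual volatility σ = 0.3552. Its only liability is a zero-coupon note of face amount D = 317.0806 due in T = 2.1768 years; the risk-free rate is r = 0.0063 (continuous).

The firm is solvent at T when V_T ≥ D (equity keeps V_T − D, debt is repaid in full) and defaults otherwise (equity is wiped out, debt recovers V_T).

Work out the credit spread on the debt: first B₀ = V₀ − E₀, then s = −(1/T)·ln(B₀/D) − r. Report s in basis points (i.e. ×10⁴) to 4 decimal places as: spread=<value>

spread=619.3209

Equity is a call on the firm's assets struck at D = 317.0806:
d₁ = [ln(V₀/D) + (r + σ²/2)T] / (σ√T)
   = [ln(393.0149/317.0806) + (0.0063 + 0.5·0.3552²)·2.1768] / (0.3552·√2.1768)
   = [0.214692 + 0.151034] / 0.524061 = 0.697868
d₂ = d₁ − σ√T = 0.697868 − 0.524061 = 0.173806
N(d₁) = 0.757370,  N(d₂) = 0.568991,  e^(−rT) = 0.986380
E₀ = V₀·N(d₁) − D·e^(−rT)·N(d₂)
   = 393.0149·0.757370 − 317.0806·0.986380·0.568991 = 119.698967
B₀ = V₀ − E₀ = 393.0149 − 119.698967 = 273.315933
spread = −(1/T)·ln(B₀/D) − r = −(1/2.1768)·ln(273.315933/317.0806) − 0.0063 = 0.06193209
in basis points: 0.06193209 × 10⁴ = 619.3209 bp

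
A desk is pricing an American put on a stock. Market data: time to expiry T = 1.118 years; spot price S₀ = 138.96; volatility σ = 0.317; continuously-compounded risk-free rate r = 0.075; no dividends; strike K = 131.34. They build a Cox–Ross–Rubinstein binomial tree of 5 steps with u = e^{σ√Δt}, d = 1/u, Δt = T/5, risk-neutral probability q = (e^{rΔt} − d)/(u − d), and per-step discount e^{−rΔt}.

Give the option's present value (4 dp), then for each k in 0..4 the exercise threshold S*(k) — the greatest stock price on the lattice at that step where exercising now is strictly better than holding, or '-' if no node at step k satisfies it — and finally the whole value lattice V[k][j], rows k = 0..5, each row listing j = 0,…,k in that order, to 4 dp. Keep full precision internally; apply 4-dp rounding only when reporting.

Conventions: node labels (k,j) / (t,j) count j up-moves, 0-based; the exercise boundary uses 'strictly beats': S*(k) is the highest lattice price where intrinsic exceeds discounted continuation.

Δt=0.22360, u=1.16172, d=0.86080, q=0.51879, disc=e^(-rΔt)=0.98337
k=5 terminal: V=max(K-S,0) → 65.6664 42.7080 11.7238 0.0000 0.0000 0.0000
k=4: j=0 S=76.2941 intr=55.0459 cont=52.8617 V=55.0459[EX]; j=1 S=102.9652 intr=28.3748 cont=26.1906 V=28.3748[EX]; j=2 S=138.9600 intr=0.0000 cont=5.5477 V=5.5477[hold]; j=3 S=187.5380 intr=0.0000 cont=0.0000 V=0.0000[hold]; j=4 S=253.0981 intr=0.0000 cont=0.0000 V=0.0000[hold]  S*(4)=102.9652
k=3: j=0 S=88.6320 intr=42.7080 cont=40.5238 V=42.7080[EX]; j=1 S=119.6162 intr=11.7238 cont=16.2573 V=16.2573[hold]; j=2 S=161.4320 intr=0.0000 cont=2.6252 V=2.6252[hold]; j=3 S=217.8658 intr=0.0000 cont=0.0000 V=0.0000[hold]  S*(3)=88.6320
k=2: j=0 S=102.9652 intr=28.3748 cont=28.5035 V=28.5035[hold]; j=1 S=138.9600 intr=0.0000 cont=9.0323 V=9.0323[hold]; j=2 S=187.5380 intr=0.0000 cont=1.2423 V=1.2423[hold]  S*(2)=-
k=1: j=0 S=119.6162 intr=11.7238 cont=18.0959 V=18.0959[hold]; j=1 S=161.4320 intr=0.0000 cont=4.9079 V=4.9079[hold]  S*(1)=-
k=0: j=0 S=138.9600 intr=0.0000 cont=11.0669 V=11.0669[hold]  S*(0)=-

price = 11.0669
boundary = - - - 88.6320 102.9652
tree:
11.0669
18.0959 4.9079
28.5035 9.0323 1.2423
42.7080 16.2573 2.6252 0.0000
55.0459 28.3748 5.5477 0.0000 0.0000
65.6664 42.7080 11.7238 0.0000 0.0000 0.0000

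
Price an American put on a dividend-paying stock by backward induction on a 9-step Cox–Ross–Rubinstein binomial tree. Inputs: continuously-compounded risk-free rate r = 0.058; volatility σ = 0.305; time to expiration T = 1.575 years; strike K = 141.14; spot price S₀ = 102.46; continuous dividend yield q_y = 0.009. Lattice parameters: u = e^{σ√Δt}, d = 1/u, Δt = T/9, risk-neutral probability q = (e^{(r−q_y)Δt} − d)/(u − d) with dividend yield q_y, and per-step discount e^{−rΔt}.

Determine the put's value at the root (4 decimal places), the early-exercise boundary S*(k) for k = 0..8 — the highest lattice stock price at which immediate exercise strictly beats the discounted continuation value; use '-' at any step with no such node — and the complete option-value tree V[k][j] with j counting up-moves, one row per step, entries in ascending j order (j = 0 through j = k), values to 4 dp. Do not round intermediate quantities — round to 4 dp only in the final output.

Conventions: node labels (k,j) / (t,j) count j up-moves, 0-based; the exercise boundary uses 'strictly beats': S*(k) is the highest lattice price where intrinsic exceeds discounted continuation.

params: Δt=0.17500 u=1.13609 d=0.88021 q=0.50180 e^(-rΔt)=0.98990
t_9 payoffs: 108.6427 99.1959 87.0029 71.2655 50.9533 24.7364 0.0000 0.0000 0.0000 0.0000
t_8: node(8,0) S=36.9198 payoff=104.2202 vs cont=102.8530 → 104.2202 [stop]  node(8,1) S=47.6522 payoff=93.4878 vs cont=92.1375 → 93.4878 [stop]  node(8,2) S=61.5045 payoff=79.6355 vs cont=78.3070 → 79.6355 [stop]  node(8,3) S=79.3836 payoff=61.7564 vs cont=60.4561 → 61.7564 [stop]  node(8,4) S=102.4600 payoff=38.6800 vs cont=37.4159 → 38.6800 [stop]  node(8,5) S=132.2447 payoff=8.8953 vs cont=12.1992 → 12.1992 [wait]  node(8,6) S=170.6876 payoff=0.0000 vs cont=0.0000 → 0.0000 [wait]  node(8,7) S=220.3058 payoff=0.0000 vs cont=0.0000 → 0.0000 [wait]  node(8,8) S=284.3477 payoff=0.0000 vs cont=0.0000 → 0.0000 [wait]  ⇒ S*(8)=102.4600
t_7: node(7,0) S=41.9441 payoff=99.1959 vs cont=97.8366 → 99.1959 [stop]  node(7,1) S=54.1371 payoff=87.0029 vs cont=85.6628 → 87.0029 [stop]  node(7,2) S=69.8745 payoff=71.2655 vs cont=69.9502 → 71.2655 [stop]  node(7,3) S=90.1867 payoff=50.9533 vs cont=49.6699 → 50.9533 [stop]  node(7,4) S=116.4036 payoff=24.7364 vs cont=25.1354 → 25.1354 [wait]  node(7,5) S=150.2416 payoff=0.0000 vs cont=6.0162 → 6.0162 [wait]  node(7,6) S=193.9161 payoff=0.0000 vs cont=0.0000 → 0.0000 [wait]  node(7,7) S=250.2867 payoff=0.0000 vs cont=0.0000 → 0.0000 [wait]  ⇒ S*(7)=90.1867
t_6: node(6,0) S=47.6522 payoff=93.4878 vs cont=92.1375 → 93.4878 [stop]  node(6,1) S=61.5045 payoff=79.6355 vs cont=78.3070 → 79.6355 [stop]  node(6,2) S=79.3836 payoff=61.7564 vs cont=60.4561 → 61.7564 [stop]  node(6,3) S=102.4600 payoff=38.6800 vs cont=37.6141 → 38.6800 [stop]  node(6,4) S=132.2447 payoff=8.8953 vs cont=15.3844 → 15.3844 [wait]  node(6,5) S=170.6876 payoff=0.0000 vs cont=2.9670 → 2.9670 [wait]  node(6,6) S=220.3058 payoff=0.0000 vs cont=0.0000 → 0.0000 [wait]  ⇒ S*(6)=102.4600
t_5: node(5,0) S=54.1371 payoff=87.0029 vs cont=85.6628 → 87.0029 [stop]  node(5,1) S=69.8745 payoff=71.2655 vs cont=69.9502 → 71.2655 [stop]  node(5,2) S=90.1867 payoff=50.9533 vs cont=49.6699 → 50.9533 [stop]  node(5,3) S=116.4036 payoff=24.7364 vs cont=26.7177 → 26.7177 [wait]  node(5,4) S=150.2416 payoff=0.0000 vs cont=9.0609 → 9.0609 [wait]  node(5,5) S=193.9161 payoff=0.0000 vs cont=1.4632 → 1.4632 [wait]  ⇒ S*(5)=90.1867
t_4: node(4,0) S=61.5045 payoff=79.6355 vs cont=78.3070 → 79.6355 [stop]  node(4,1) S=79.3836 payoff=61.7564 vs cont=60.4561 → 61.7564 [stop]  node(4,2) S=102.4600 payoff=38.6800 vs cont=38.4001 → 38.6800 [stop]  node(4,3) S=132.2447 payoff=8.8953 vs cont=17.6771 → 17.6771 [wait]  node(4,4) S=170.6876 payoff=0.0000 vs cont=5.1954 → 5.1954 [wait]  ⇒ S*(4)=102.4600
t_3: node(3,0) S=69.8745 payoff=71.2655 vs cont=69.9502 → 71.2655 [stop]  node(3,1) S=90.1867 payoff=50.9533 vs cont=49.6699 → 50.9533 [stop]  node(3,2) S=116.4036 payoff=24.7364 vs cont=27.8565 → 27.8565 [wait]  node(3,3) S=150.2416 payoff=0.0000 vs cont=11.2985 → 11.2985 [wait]  ⇒ S*(3)=90.1867
t_2: node(2,0) S=79.3836 payoff=61.7564 vs cont=60.4561 → 61.7564 [stop]  node(2,1) S=102.4600 payoff=38.6800 vs cont=38.9658 → 38.9658 [wait]  node(2,2) S=132.2447 payoff=8.8953 vs cont=19.3503 → 19.3503 [wait]  ⇒ S*(2)=79.3836
t_1: node(1,0) S=90.1867 payoff=50.9533 vs cont=49.8119 → 50.9533 [stop]  node(1,1) S=116.4036 payoff=24.7364 vs cont=28.8286 → 28.8286 [wait]  ⇒ S*(1)=90.1867
t_0: node(0,0) S=102.4600 payoff=38.6800 vs cont=39.4486 → 39.4486 [wait]  ⇒ S*(0)=-

price = 39.4486
boundary = - 90.1867 79.3836 90.1867 102.4600 90.1867 102.4600 90.1867 102.4600
tree:
39.4486
50.9533 28.8286
61.7564 38.9658 19.3503
71.2655 50.9533 27.8565 11.2985
79.6355 61.7564 38.6800 17.6771 5.1954
87.0029 71.2655 50.9533 26.7177 9.0609 1.4632
93.4878 79.6355 61.7564 38.6800 15.3844 2.9670 0.0000
99.1959 87.0029 71.2655 50.9533 25.1354 6.0162 0.0000 0.0000
104.2202 93.4878 79.6355 61.7564 38.6800 12.1992 0.0000 0.0000 0.0000
108.6427 99.1959 87.0029 71.2655 50.9533 24.7364 0.0000 0.0000 0.0000 0.0000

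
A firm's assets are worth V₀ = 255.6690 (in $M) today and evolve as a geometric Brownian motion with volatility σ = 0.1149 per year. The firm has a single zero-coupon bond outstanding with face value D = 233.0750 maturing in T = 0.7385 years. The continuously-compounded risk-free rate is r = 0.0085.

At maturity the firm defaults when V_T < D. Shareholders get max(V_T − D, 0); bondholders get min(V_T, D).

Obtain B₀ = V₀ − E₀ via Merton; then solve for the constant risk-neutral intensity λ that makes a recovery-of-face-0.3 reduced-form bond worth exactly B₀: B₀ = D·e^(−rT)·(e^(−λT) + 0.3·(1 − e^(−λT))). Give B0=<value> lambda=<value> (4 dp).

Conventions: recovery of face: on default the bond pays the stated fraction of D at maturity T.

B0=229.6185 lambda=0.0168

Work the structural quantities from V₀ = 255.6690 against face 233.0750:
d₁ = [ln(V₀/D) + (r + σ²/2)T] / (σ√T)
   = [ln(255.6690/233.0750) + (0.0085 + 0.5·0.1149²)·0.7385] / (0.1149·√0.7385)
   = [0.092523 + 0.011152] / 0.098740 = 1.049979
d₂ = d₁ − σ√T = 1.049979 − 0.098740 = 0.951239
N(d₁) = 0.853136,  N(d₂) = 0.829258,  e^(−rT) = 0.993742
E₀ = V₀·N(d₁) − D·e^(−rT)·N(d₂)
   = 255.6690·0.853136 − 233.0750·0.993742·0.829258 = 26.050532
B₀ = V₀ − E₀ = 255.6690 − 26.050532 = 229.618468
e^(−λT) = (B₀·e^(rT)/D − 0.3)/(1 − 0.3) = (229.6185·1.006297/233.0750 − 0.3)/0.7 = 0.98767660
λ = −ln(0.98767660)/0.7385 = 0.016791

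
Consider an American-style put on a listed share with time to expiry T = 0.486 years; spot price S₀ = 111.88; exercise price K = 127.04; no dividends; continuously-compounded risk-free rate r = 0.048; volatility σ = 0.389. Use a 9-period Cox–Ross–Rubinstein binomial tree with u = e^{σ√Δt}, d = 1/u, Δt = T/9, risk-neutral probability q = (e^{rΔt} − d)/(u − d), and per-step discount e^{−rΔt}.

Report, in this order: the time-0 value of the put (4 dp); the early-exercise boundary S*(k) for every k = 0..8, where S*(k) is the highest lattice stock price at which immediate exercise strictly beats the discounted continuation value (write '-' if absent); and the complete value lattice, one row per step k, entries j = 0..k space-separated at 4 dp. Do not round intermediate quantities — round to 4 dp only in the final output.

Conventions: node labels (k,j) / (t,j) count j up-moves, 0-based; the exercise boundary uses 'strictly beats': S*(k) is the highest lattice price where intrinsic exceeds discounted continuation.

price = 20.4364
boundary = - - - 85.3056 93.3762 85.3056 93.3762 102.2102 111.8800
tree:
20.4364
26.7239 14.0458
33.9235 19.4238 8.5616
41.7344 26.0297 12.6989 4.3308
49.1073 33.6638 18.2768 7.0009 1.5939
55.8431 41.7344 25.3614 11.0510 2.8519 0.3022
61.9966 49.1073 33.6638 16.9144 5.0492 0.5960 0.0000
67.6183 55.8431 41.7344 24.8298 8.8227 1.1758 0.0000 0.0000
72.7542 61.9966 49.1073 33.6638 15.1600 2.3194 0.0000 0.0000 0.0000
77.4461 67.6183 55.8431 41.7344 24.8298 4.5754 0.0000 0.0000 0.0000 0.0000

Δt=0.05400  u=1.09461  d=0.91357  q=0.49175  discount=0.99741
step 9 (expiry): payoffs max(K−S,0) = 77.4461 67.6183 55.8431 41.7344 24.8298 4.5754 0.0000 0.0000 0.0000 0.0000
step 8: (k=8,j=0): S=54.2858, K−S=72.7542, hold=72.4253 ⇒ V=72.7542 exercise | (k=8,j=1): S=65.0434, K−S=61.9966, hold=61.6678 ⇒ V=61.9966 exercise | (k=8,j=2): S=77.9327, K−S=49.1073, hold=48.7785 ⇒ V=49.1073 exercise | (k=8,j=3): S=93.3762, K−S=33.6638, hold=33.3350 ⇒ V=33.6638 exercise | (k=8,j=4): S=111.8800, K−S=15.1600, hold=14.8311 ⇒ V=15.1600 exercise | (k=8,j=5): S=134.0507, K−S=0.0000, hold=2.3194 ⇒ V=2.3194 continue | (k=8,j=6): S=160.6147, K−S=0.0000, hold=0.0000 ⇒ V=0.0000 continue | (k=8,j=7): S=192.4429, K−S=0.0000, hold=0.0000 ⇒ V=0.0000 continue | (k=8,j=8): S=230.5783, K−S=0.0000, hold=0.0000 ⇒ V=0.0000 continue  boundary S*=111.8800
step 7: (k=7,j=0): S=59.4217, K−S=67.6183, hold=67.2895 ⇒ V=67.6183 exercise | (k=7,j=1): S=71.1969, K−S=55.8431, hold=55.5142 ⇒ V=55.8431 exercise | (k=7,j=2): S=85.3056, K−S=41.7344, hold=41.4055 ⇒ V=41.7344 exercise | (k=7,j=3): S=102.2102, K−S=24.8298, hold=24.5009 ⇒ V=24.8298 exercise | (k=7,j=4): S=122.4646, K−S=4.5754, hold=8.8227 ⇒ V=8.8227 continue | (k=7,j=5): S=146.7328, K−S=0.0000, hold=1.1758 ⇒ V=1.1758 continue | (k=7,j=6): S=175.8100, K−S=0.0000, hold=0.0000 ⇒ V=0.0000 continue | (k=7,j=7): S=210.6493, K−S=0.0000, hold=0.0000 ⇒ V=0.0000 continue  boundary S*=102.2102
step 6: (k=6,j=0): S=65.0434, K−S=61.9966, hold=61.6678 ⇒ V=61.9966 exercise | (k=6,j=1): S=77.9327, K−S=49.1073, hold=48.7785 ⇒ V=49.1073 exercise | (k=6,j=2): S=93.3762, K−S=33.6638, hold=33.3350 ⇒ V=33.6638 exercise | (k=6,j=3): S=111.8800, K−S=15.1600, hold=16.9144 ⇒ V=16.9144 continue | (k=6,j=4): S=134.0507, K−S=0.0000, hold=5.0492 ⇒ V=5.0492 continue | (k=6,j=5): S=160.6147, K−S=0.0000, hold=0.5960 ⇒ V=0.5960 continue | (k=6,j=6): S=192.4429, K−S=0.0000, hold=0.0000 ⇒ V=0.0000 continue  boundary S*=93.3762
step 5: (k=5,j=0): S=71.1969, K−S=55.8431, hold=55.5142 ⇒ V=55.8431 exercise | (k=5,j=1): S=85.3056, K−S=41.7344, hold=41.4055 ⇒ V=41.7344 exercise | (k=5,j=2): S=102.2102, K−S=24.8298, hold=25.3614 ⇒ V=25.3614 continue | (k=5,j=3): S=122.4646, K−S=4.5754, hold=11.0510 ⇒ V=11.0510 continue | (k=5,j=4): S=146.7328, K−S=0.0000, hold=2.8519 ⇒ V=2.8519 continue | (k=5,j=5): S=175.8100, K−S=0.0000, hold=0.3022 ⇒ V=0.3022 continue  boundary S*=85.3056
step 4: (k=4,j=0): S=77.9327, K−S=49.1073, hold=48.7785 ⇒ V=49.1073 exercise | (k=4,j=1): S=93.3762, K−S=33.6638, hold=33.5957 ⇒ V=33.6638 exercise | (k=4,j=2): S=111.8800, K−S=15.1600, hold=18.2768 ⇒ V=18.2768 continue | (k=4,j=3): S=134.0507, K−S=0.0000, hold=7.0009 ⇒ V=7.0009 continue | (k=4,j=4): S=160.6147, K−S=0.0000, hold=1.5939 ⇒ V=1.5939 continue  boundary S*=93.3762
step 3: (k=3,j=0): S=85.3056, K−S=41.7344, hold=41.4055 ⇒ V=41.7344 exercise | (k=3,j=1): S=102.2102, K−S=24.8298, hold=26.0297 ⇒ V=26.0297 continue | (k=3,j=2): S=122.4646, K−S=4.5754, hold=12.6989 ⇒ V=12.6989 continue | (k=3,j=3): S=146.7328, K−S=0.0000, hold=4.3308 ⇒ V=4.3308 continue  boundary S*=85.3056
step 2: (k=2,j=0): S=93.3762, K−S=33.6638, hold=33.9235 ⇒ V=33.9235 continue | (k=2,j=1): S=111.8800, K−S=15.1600, hold=19.4238 ⇒ V=19.4238 continue | (k=2,j=2): S=134.0507, K−S=0.0000, hold=8.5616 ⇒ V=8.5616 continue  boundary S*=-
step 1: (k=1,j=0): S=102.2102, K−S=24.8298, hold=26.7239 ⇒ V=26.7239 continue | (k=1,j=1): S=122.4646, K−S=4.5754, hold=14.0458 ⇒ V=14.0458 continue  boundary S*=-
step 0: (k=0,j=0): S=111.8800, K−S=15.1600, hold=20.4364 ⇒ V=20.4364 continue  boundary S*=-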